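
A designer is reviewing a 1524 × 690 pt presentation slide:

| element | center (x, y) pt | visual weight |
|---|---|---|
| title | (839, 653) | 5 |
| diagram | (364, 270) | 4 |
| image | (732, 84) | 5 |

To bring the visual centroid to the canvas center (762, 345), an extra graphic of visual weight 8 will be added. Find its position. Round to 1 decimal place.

(931.6, 353.1)

New total weight: (5 + 4 + 5) + 8 = 22.
Along x: (9311 + 8·x) / 22 = 762 (existing moment 5·839 + 4·364 + 5·732 = 9311) ⇒ x = (16764 − 9311) / 8 ≈ 931.62.
Along y: (4765 + 8·y) / 22 = 345 (existing moment 5·653 + 4·270 + 5·84 = 4765) ⇒ y = (7590 − 4765) / 8 ≈ 353.12.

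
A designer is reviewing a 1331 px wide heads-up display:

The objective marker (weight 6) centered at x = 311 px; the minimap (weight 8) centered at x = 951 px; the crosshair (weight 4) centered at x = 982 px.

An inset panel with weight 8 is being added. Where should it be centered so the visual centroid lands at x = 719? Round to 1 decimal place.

x ≈ 661.5

New total weight: (6 + 8 + 4) + 8 = 26.
x: need Σw·x = 26·719 = 18694. Existing = 6·311 + 8·951 + 4·982 = 13402. Remainder 5292 / 8 ≈ 661.50.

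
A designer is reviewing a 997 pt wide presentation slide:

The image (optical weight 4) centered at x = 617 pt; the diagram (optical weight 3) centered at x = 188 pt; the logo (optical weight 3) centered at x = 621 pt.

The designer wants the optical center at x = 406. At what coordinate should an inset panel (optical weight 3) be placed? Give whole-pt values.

x ≈ 128

After adding the inset panel, total weight = 4 + 3 + 3 + 3 = 13.
x: target moment 13×406 = 5278; current 4·617 + 3·188 + 3·621 = 4895; the inset panel supplies 383, so x = 383/3 ≈ 127.67.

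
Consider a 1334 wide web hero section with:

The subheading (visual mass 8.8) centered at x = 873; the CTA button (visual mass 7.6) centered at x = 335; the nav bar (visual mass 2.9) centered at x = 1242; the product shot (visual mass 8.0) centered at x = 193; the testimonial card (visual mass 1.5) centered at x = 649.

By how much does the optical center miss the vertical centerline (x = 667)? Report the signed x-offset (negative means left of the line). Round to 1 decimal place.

≈ -99.4

Weights sum to 8.8 + 7.6 + 2.9 + 8.0 + 1.5 = 28.8.
x: (8.8·873 + 7.6·335 + 2.9·1242 + 8.0·193 + 1.5·649) / 28.8 = 16347.7 / 28.8 ≈ 567.63
Difference: 567.63 − 667 ≈ -99.37.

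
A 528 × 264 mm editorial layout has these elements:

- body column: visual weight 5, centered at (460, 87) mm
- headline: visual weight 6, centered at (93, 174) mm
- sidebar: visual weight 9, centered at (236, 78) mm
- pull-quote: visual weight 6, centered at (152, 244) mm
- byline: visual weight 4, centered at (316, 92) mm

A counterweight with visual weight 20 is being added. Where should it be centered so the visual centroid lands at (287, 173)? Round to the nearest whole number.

New total weight: (5 + 6 + 9 + 6 + 4) + 20 = 50.
x: need Σw·x = 50·287 = 14350. Existing = 5·460 + 6·93 + 9·236 + 6·152 + 4·316 = 7158. Remainder 7192 / 20 ≈ 359.60.
y: need Σw·y = 50·173 = 8650. Existing = 5·87 + 6·174 + 9·78 + 6·244 + 4·92 = 4013. Remainder 4637 / 20 ≈ 231.85.

(360, 232)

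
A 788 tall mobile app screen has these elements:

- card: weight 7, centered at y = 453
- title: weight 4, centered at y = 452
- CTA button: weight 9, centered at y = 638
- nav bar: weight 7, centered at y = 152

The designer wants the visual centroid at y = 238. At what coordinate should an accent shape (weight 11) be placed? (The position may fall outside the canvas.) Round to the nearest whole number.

After adding the accent shape, total weight = 7 + 4 + 9 + 7 + 11 = 38.
y: target moment 38×238 = 9044; current 7·453 + 4·452 + 9·638 + 7·152 = 11785; the accent shape supplies -2741, so y = -2741/11 ≈ -249.18.

y ≈ -249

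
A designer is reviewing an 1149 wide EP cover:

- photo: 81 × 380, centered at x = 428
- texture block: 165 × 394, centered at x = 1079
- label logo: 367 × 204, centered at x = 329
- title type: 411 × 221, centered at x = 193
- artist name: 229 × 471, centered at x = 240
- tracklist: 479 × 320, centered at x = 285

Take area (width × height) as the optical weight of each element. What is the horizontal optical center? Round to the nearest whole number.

x ≈ 373

Areas: photo 81·380 = 30780, texture block 165·394 = 65010, label logo 367·204 = 74868, title type 411·221 = 90831, artist name 229·471 = 107859, tracklist 479·320 = 153280. Total weight = 522628.
Σw·x = 30780·428 + 65010·1079 + 74868·329 + 90831·193 + 107859·240 + 153280·285 = 195052545, so x̄ = 195052545/522628 ≈ 373.21.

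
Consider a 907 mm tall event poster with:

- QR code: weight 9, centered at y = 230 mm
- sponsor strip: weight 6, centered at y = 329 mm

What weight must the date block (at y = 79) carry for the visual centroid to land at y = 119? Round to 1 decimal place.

w ≈ 56.5

Fixed elements: Σw = 9 + 6 = 15, Σw·y = 9·230 + 6·329 = 4044.
For the centroid to hit 119: (4044 + w·79) / (15 + w) = 119.
Solving: w = (119·15 − 4044) / (79 − 119) = -2259 / -40 ≈ 56.48.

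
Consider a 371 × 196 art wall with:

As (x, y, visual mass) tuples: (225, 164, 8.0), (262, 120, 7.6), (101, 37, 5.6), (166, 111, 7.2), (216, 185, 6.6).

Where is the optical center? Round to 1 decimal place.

(199.4, 127.2)

Σw = 8.0 + 7.6 + 5.6 + 7.2 + 6.6 = 35.0.
Σw·x = 8.0·225 + 7.6·262 + 5.6·101 + 7.2·166 + 6.6·216 = 6977.6, so x̄ = 6977.6/35.0 ≈ 199.36.
Σw·y = 8.0·164 + 7.6·120 + 5.6·37 + 7.2·111 + 6.6·185 = 4451.4, so ȳ = 4451.4/35.0 ≈ 127.18.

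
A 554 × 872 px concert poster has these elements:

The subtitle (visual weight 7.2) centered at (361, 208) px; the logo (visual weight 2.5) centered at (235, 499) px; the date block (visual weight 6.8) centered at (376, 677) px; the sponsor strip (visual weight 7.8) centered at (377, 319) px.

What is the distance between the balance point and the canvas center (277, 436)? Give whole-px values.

Total weight = 7.2 + 2.5 + 6.8 + 7.8 = 24.3.
x: (7.2·361 + 2.5·235 + 6.8·376 + 7.8·377) / 24.3 = 8684.1 / 24.3 ≈ 357.37
y: (7.2·208 + 2.5·499 + 6.8·677 + 7.8·319) / 24.3 = 9836.9 / 24.3 ≈ 404.81
Relative to (277, 436): Δ = (80.37, -31.19); |Δ| = √(80.37² + -31.19²) ≈ 86.21.

≈ 86 px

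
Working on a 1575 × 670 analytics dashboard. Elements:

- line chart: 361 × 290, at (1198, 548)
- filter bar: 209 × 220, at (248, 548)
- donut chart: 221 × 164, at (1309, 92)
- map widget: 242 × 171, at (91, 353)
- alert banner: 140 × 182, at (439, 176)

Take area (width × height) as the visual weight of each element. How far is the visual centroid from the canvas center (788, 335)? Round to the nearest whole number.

≈ 79

Taking area as weight: line chart 361·290 = 104690, filter bar 209·220 = 45980, donut chart 221·164 = 36244, map widget 242·171 = 41382, alert banner 140·182 = 25480. Sum 253776.
Σw·x = 104690·1198 + 45980·248 + 36244·1309 + 41382·91 + 25480·439 = 199216538, so x̄ = 199216538/253776 ≈ 785.01.
Σw·y = 104690·548 + 45980·548 + 36244·92 + 41382·353 + 25480·176 = 104993934, so ȳ = 104993934/253776 ≈ 413.73.
From (788, 335): dx = -2.99, dy = 78.73, so the distance is √(dx²+dy²) ≈ 78.78.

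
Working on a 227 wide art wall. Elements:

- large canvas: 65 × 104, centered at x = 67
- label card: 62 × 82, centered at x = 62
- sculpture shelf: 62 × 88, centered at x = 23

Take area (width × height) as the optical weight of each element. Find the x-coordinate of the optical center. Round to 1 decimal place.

x ≈ 51.7

Taking area as weight: large canvas 65·104 = 6760, label card 62·82 = 5084, sculpture shelf 62·88 = 5456. Sum 17300.
x: (6760·67 + 5084·62 + 5456·23) / 17300 = 893616 / 17300 ≈ 51.65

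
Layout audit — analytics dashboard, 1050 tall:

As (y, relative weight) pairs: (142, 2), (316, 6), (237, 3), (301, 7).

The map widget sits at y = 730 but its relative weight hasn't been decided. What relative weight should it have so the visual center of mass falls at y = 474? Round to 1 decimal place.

Existing Σw = 18 (2 + 6 + 3 + 7); existing moment 2·142 + 6·316 + 3·237 + 7·301 = 4998.
Balance at y = 474 requires (4998 + w·730) / (18 + w) = 474.
Rearranging, w·(730 − 474) = 474·18 − 4998 = 3534, so w ≈ 3534/256 = 13.80.

w ≈ 13.8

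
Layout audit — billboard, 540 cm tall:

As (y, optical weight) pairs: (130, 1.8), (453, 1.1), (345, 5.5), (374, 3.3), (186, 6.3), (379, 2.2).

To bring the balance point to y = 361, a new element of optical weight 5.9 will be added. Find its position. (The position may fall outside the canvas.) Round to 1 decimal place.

y ≈ 602.1

With the new element, Σw becomes 1.8 + 1.1 + 5.5 + 3.3 + 6.3 + 2.2 + 5.9 = 26.1.
y: target moment 26.1×361 = 9422.1; current 1.8·130 + 1.1·453 + 5.5·345 + 3.3·374 + 6.3·186 + 2.2·379 = 5869.6; the new element supplies 3552.5, so y = 3552.5/5.9 ≈ 602.12.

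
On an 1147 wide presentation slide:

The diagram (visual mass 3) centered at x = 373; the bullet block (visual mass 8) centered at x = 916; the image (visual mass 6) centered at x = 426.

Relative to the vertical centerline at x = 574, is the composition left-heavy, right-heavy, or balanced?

Σw = 3 + 8 + 6 = 17.
x: (3·373 + 8·916 + 6·426) / 17 = 11003 / 17 ≈ 647.24
Since 647.2 is right of 574, the composition reads right-heavy.

right-heavy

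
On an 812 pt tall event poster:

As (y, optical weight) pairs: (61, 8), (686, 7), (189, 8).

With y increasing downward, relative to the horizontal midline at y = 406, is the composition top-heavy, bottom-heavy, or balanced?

top-heavy

Weights sum to 8 + 7 + 8 = 23.
y-moment: 8·61 + 7·686 + 8·189 = 6802; centroid 6802/23 ≈ 295.74.
295.7 lies above (smaller y than) the midline 406, so the layout is top-heavy.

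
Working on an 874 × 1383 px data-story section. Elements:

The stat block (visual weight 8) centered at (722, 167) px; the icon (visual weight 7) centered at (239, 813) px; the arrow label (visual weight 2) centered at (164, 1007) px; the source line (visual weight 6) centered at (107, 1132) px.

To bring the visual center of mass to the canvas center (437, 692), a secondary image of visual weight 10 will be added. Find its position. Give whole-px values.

After adding the secondary image, total weight = 8 + 7 + 2 + 6 + 10 = 33.
x: need Σw·x = 33·437 = 14421. Existing = 8·722 + 7·239 + 2·164 + 6·107 = 8419. Remainder 6002 / 10 ≈ 600.20.
y: need Σw·y = 33·692 = 22836. Existing = 8·167 + 7·813 + 2·1007 + 6·1132 = 15833. Remainder 7003 / 10 ≈ 700.30.

(600, 700)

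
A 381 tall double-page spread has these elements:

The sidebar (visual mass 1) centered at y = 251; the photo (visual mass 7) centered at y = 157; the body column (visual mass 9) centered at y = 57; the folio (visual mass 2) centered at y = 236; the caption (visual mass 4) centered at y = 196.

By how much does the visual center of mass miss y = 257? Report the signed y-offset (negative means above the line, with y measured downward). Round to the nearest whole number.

≈ -121

Weights sum to 1 + 7 + 9 + 2 + 4 = 23.
y-moment: 1·251 + 7·157 + 9·57 + 2·236 + 4·196 = 3119; centroid 3119/23 ≈ 135.61.
Offset from y = 257: 135.61 − 257 ≈ -121.39.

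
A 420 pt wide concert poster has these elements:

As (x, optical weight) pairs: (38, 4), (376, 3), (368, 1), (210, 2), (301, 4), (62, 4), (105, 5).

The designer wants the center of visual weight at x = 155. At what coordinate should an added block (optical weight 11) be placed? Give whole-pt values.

New total weight: (4 + 3 + 1 + 2 + 4 + 4 + 5) + 11 = 34.
x: target moment 34×155 = 5270; current 4·38 + 3·376 + 1·368 + 2·210 + 4·301 + 4·62 + 5·105 = 4045; the added block supplies 1225, so x = 1225/11 ≈ 111.36.

x ≈ 111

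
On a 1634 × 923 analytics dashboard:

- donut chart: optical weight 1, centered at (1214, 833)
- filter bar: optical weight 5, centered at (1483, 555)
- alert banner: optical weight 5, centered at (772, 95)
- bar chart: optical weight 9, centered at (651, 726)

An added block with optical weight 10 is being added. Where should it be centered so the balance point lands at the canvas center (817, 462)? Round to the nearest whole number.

(616, 324)

After adding the added block, total weight = 1 + 5 + 5 + 9 + 10 = 30.
x: target moment 30×817 = 24510; current 1·1214 + 5·1483 + 5·772 + 9·651 = 18348; the added block supplies 6162, so x = 6162/10 ≈ 616.20.
y: target moment 30×462 = 13860; current 1·833 + 5·555 + 5·95 + 9·726 = 10617; the added block supplies 3243, so y = 3243/10 ≈ 324.30.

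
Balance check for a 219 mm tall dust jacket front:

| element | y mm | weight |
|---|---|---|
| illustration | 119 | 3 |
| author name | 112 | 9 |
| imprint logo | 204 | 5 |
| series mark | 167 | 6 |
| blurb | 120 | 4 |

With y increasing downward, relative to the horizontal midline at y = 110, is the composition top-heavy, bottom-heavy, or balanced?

bottom-heavy

Total weight = 3 + 9 + 5 + 6 + 4 = 27.
y-moment: 3·119 + 9·112 + 5·204 + 6·167 + 4·120 = 3867; centroid 3867/27 ≈ 143.22.
143.2 vs midline 110 → bottom-heavy.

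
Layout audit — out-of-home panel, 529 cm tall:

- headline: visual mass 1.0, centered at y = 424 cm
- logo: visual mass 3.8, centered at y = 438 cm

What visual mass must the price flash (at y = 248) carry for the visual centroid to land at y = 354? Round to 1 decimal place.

Fixed elements: Σw = 1.0 + 3.8 = 4.8, Σw·y = 1.0·424 + 3.8·438 = 2088.4.
Balance at y = 354 requires (2088.4 + w·248) / (4.8 + w) = 354.
Solving: w = (354·4.8 − 2088.4) / (248 − 354) = -389.2 / -106 ≈ 3.67.

w ≈ 3.7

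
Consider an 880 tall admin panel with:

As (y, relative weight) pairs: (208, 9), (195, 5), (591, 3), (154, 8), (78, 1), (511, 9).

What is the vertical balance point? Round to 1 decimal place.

Weights sum to 9 + 5 + 3 + 8 + 1 + 9 = 35.
Σw·y = 10529; ȳ = 10529/35 ≈ 300.83.

y ≈ 300.8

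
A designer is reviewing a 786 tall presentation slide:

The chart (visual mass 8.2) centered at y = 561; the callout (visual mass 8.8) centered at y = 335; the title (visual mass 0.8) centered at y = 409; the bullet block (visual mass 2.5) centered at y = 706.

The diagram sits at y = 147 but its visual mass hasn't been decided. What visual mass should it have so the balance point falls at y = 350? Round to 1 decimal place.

Fixed elements: Σw = 8.2 + 8.8 + 0.8 + 2.5 = 20.3, Σw·y = 8.2·561 + 8.8·335 + 0.8·409 + 2.5·706 = 9640.4.
Balance at y = 350 requires (9640.4 + w·147) / (20.3 + w) = 350.
So w = (350·20.3 − 9640.4)/(147 − 350) = -2535.4/-203 ≈ 12.49.

w ≈ 12.5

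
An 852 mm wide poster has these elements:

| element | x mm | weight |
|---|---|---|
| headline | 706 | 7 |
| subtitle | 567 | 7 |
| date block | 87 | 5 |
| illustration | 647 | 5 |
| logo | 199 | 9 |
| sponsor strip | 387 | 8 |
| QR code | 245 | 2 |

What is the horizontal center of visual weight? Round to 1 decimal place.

Σw = 7 + 7 + 5 + 5 + 9 + 8 + 2 = 43.
x: (7·706 + 7·567 + 5·87 + 5·647 + 9·199 + 8·387 + 2·245) / 43 = 17958 / 43 ≈ 417.63

x ≈ 417.6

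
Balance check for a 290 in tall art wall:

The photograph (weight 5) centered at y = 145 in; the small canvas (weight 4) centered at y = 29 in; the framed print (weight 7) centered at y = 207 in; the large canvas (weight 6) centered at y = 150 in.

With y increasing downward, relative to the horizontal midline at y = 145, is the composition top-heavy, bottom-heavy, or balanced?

balanced

Σw = 5 + 4 + 7 + 6 = 22.
y-moment: 5·145 + 4·29 + 7·207 + 6·150 = 3190; centroid 3190/22 ≈ 145.00.
145.00 = 145 exactly: balanced.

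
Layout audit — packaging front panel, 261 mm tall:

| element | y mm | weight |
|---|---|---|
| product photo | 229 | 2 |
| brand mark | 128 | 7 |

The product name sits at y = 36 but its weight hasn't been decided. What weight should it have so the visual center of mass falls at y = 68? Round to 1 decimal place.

Fixed elements: Σw = 2 + 7 = 9, Σw·y = 2·229 + 7·128 = 1354.
Balance at y = 68 requires (1354 + w·36) / (9 + w) = 68.
So w = (68·9 − 1354)/(36 − 68) = -742/-32 ≈ 23.19.

w ≈ 23.2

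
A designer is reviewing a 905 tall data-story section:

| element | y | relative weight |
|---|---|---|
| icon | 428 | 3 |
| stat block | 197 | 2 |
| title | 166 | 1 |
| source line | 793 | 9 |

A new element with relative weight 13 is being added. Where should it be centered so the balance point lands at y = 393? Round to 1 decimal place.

y ≈ 155.6

With the new element, Σw becomes 3 + 2 + 1 + 9 + 13 = 28.
y: target moment 28×393 = 11004; current 3·428 + 2·197 + 1·166 + 9·793 = 8981; the new element supplies 2023, so y = 2023/13 ≈ 155.62.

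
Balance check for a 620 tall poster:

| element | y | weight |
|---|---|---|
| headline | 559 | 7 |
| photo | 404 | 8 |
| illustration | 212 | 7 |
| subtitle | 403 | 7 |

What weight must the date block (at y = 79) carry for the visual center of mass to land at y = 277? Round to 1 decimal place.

w ≈ 17.3

Existing Σw = 29 (7 + 8 + 7 + 7); existing moment 7·559 + 8·404 + 7·212 + 7·403 = 11450.
Balance at y = 277 requires (11450 + w·79) / (29 + w) = 277.
Solving: w = (277·29 − 11450) / (79 − 277) = -3417 / -198 ≈ 17.26.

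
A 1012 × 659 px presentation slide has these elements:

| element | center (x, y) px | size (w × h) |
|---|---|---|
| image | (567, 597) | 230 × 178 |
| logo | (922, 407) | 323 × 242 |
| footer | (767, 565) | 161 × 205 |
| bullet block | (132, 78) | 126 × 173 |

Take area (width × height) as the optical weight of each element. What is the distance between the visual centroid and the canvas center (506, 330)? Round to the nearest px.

≈ 232 px

Areas → weights: image 230·178 = 40940, logo 323·242 = 78166, footer 161·205 = 33005, bullet block 126·173 = 21798; Σw = 173909.
x: (40940·567 + 78166·922 + 33005·767 + 21798·132) / 173909 = 123474203 / 173909 ≈ 709.99
y: (40940·597 + 78166·407 + 33005·565 + 21798·78) / 173909 = 76602811 / 173909 ≈ 440.48
Offset from (506, 330): Δx ≈ 203.99, Δy ≈ 110.48; distance = √(Δx² + Δy²) ≈ 231.99.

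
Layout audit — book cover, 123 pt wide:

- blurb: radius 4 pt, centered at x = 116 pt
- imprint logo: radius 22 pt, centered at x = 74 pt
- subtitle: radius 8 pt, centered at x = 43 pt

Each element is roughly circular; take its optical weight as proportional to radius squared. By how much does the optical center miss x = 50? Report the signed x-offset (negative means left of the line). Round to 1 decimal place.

≈ 21.7 pt

Weights ∝ r²: blurb 4² = 16, imprint logo 22² = 484, subtitle 8² = 64; Σw = 564.
Σw·x = 16·116 + 484·74 + 64·43 = 40424, so x̄ = 40424/564 ≈ 71.67.
Difference: 71.67 − 50 ≈ 21.67.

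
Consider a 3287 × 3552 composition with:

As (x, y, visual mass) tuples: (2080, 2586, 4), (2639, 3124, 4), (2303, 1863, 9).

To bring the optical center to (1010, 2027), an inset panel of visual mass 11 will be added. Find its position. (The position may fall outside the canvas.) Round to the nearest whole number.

(-1029, 1559)

With the inset panel, Σw becomes 4 + 4 + 9 + 11 = 28.
x: need Σw·x = 28·1010 = 28280. Existing = 4·2080 + 4·2639 + 9·2303 = 39603. Remainder -11323 / 11 ≈ -1029.36.
y: need Σw·y = 28·2027 = 56756. Existing = 4·2586 + 4·3124 + 9·1863 = 39607. Remainder 17149 / 11 ≈ 1559.00.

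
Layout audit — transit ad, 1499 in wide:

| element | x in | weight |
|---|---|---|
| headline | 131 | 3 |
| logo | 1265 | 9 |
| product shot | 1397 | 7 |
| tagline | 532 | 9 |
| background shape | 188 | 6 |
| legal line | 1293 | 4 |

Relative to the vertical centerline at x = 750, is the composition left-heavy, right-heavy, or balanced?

right-heavy

Σw = 3 + 9 + 7 + 9 + 6 + 4 = 38.
x: (3·131 + 9·1265 + 7·1397 + 9·532 + 6·188 + 4·1293) / 38 = 32645 / 38 ≈ 859.08
859.1 lies right of the midline 750, so the layout is right-heavy.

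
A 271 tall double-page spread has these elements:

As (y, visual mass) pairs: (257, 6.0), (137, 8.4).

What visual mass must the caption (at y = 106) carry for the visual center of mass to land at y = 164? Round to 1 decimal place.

w ≈ 5.7

Known weights sum to 6.0 + 8.4 = 14.4; their moment is 6.0·257 + 8.4·137 = 2692.8.
For the centroid to hit 164: (2692.8 + w·106) / (14.4 + w) = 164.
Rearranging, w·(106 − 164) = 164·14.4 − 2692.8 = -331.2, so w ≈ -331.2/-58 = 5.71.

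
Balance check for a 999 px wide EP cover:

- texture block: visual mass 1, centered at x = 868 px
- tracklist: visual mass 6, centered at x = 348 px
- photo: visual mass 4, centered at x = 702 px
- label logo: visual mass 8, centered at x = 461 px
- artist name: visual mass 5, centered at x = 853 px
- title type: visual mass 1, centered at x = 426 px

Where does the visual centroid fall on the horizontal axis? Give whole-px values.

Weights sum to 1 + 6 + 4 + 8 + 5 + 1 = 25.
x: moment 14143 / weight 25 ≈ 565.72

x ≈ 566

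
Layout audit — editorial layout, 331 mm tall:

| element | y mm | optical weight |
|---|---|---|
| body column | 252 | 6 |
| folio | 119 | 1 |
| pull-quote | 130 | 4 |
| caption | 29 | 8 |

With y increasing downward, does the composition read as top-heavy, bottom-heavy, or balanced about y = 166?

Σw = 6 + 1 + 4 + 8 = 19.
Σw·y = 6·252 + 1·119 + 4·130 + 8·29 = 2383, so ȳ = 2383/19 ≈ 125.42.
Since 125.4 is above (smaller y than) 166, the composition reads top-heavy.

top-heavy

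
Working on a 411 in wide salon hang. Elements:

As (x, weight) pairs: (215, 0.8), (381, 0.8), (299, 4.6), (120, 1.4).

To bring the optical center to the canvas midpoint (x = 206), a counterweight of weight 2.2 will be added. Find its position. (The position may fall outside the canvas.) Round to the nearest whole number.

x ≈ -1

New total weight: (0.8 + 0.8 + 4.6 + 1.4) + 2.2 = 9.8.
x: need Σw·x = 9.8·206 = 2018.8. Existing = 0.8·215 + 0.8·381 + 4.6·299 + 1.4·120 = 2020.2. Remainder -1.4 / 2.2 ≈ -0.64.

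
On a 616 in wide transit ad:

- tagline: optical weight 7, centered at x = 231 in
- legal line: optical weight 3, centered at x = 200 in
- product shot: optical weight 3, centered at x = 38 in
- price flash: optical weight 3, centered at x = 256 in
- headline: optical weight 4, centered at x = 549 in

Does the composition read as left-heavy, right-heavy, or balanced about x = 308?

Weights sum to 7 + 3 + 3 + 3 + 4 = 20.
x: (7·231 + 3·200 + 3·38 + 3·256 + 4·549) / 20 = 5295 / 20 ≈ 264.75
Since 264.8 is left of 308, the composition reads left-heavy.

left-heavy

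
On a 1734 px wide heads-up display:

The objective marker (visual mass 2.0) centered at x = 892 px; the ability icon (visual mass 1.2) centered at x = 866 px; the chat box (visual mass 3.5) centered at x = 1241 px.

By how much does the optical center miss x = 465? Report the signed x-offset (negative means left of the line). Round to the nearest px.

Σw = 2.0 + 1.2 + 3.5 = 6.7.
x-moment: 2.0·892 + 1.2·866 + 3.5·1241 = 7166.7; centroid 7166.7/6.7 ≈ 1069.66.
Offset from x = 465: 1069.66 − 465 ≈ 604.66.

≈ 605 px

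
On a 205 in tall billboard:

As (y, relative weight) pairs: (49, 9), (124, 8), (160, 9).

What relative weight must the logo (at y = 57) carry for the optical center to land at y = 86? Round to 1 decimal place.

Known weights sum to 9 + 8 + 9 = 26; their moment is 9·49 + 8·124 + 9·160 = 2873.
Set Σw·y/Σw = 86: (2873 + 57w) = 86·(26 + w).
Rearranging, w·(57 − 86) = 86·26 − 2873 = -637, so w ≈ -637/-29 = 21.97.

w ≈ 22.0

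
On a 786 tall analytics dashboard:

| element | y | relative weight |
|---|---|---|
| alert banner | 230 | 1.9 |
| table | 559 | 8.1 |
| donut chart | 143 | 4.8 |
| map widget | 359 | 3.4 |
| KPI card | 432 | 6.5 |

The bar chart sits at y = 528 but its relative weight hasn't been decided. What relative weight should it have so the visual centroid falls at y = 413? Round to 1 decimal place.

Known weights sum to 1.9 + 8.1 + 4.8 + 3.4 + 6.5 = 24.7; their moment is 1.9·230 + 8.1·559 + 4.8·143 + 3.4·359 + 6.5·432 = 9679.9.
Set Σw·y/Σw = 413: (9679.9 + 528w) = 413·(24.7 + w).
Solving: w = (413·24.7 − 9679.9) / (528 − 413) = 521.2 / 115 ≈ 4.53.

w ≈ 4.5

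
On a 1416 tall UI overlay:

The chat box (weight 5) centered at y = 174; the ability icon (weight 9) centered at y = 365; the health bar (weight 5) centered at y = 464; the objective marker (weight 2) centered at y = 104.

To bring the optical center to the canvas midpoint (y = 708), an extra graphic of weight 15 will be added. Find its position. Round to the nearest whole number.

After adding the extra graphic, total weight = 5 + 9 + 5 + 2 + 15 = 36.
Along y: (6683 + 15·y) / 36 = 708 (existing moment 5·174 + 9·365 + 5·464 + 2·104 = 6683) ⇒ y = (25488 − 6683) / 15 ≈ 1253.67.

y ≈ 1254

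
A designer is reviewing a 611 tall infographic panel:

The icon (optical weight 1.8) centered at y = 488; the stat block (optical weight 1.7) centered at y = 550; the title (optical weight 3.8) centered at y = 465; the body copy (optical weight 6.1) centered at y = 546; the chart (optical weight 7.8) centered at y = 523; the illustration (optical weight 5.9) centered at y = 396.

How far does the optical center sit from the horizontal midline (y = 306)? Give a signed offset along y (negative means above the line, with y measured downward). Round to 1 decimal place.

Weights sum to 1.8 + 1.7 + 3.8 + 6.1 + 7.8 + 5.9 = 27.1.
y: moment 13326.8 / weight 27.1 ≈ 491.76
Against y = 306, that's 491.76 − 306 = 185.76.

≈ 185.8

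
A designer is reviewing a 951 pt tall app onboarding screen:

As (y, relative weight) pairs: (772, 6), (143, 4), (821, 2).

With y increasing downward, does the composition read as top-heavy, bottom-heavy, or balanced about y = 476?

bottom-heavy

Weights sum to 6 + 4 + 2 = 12.
Σw·y = 6·772 + 4·143 + 2·821 = 6846, so ȳ = 6846/12 ≈ 570.50.
Since 570.5 is below (larger y than) 476, the composition reads bottom-heavy.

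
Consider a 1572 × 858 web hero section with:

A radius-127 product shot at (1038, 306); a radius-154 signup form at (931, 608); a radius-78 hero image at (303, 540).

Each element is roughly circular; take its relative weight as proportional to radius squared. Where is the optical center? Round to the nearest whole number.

r² weights: product shot 127² = 16129, signup form 154² = 23716, hero image 78² = 6084. Total = 45929.
x: (16129·1038 + 23716·931 + 6084·303) / 45929 = 40664950 / 45929 ≈ 885.39
y: (16129·306 + 23716·608 + 6084·540) / 45929 = 22640162 / 45929 ≈ 492.94

(885, 493)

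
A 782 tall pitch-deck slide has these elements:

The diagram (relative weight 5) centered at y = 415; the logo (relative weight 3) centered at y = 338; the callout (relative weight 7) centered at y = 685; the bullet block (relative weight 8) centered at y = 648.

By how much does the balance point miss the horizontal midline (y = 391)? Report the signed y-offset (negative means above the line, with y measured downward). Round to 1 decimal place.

Total weight = 5 + 3 + 7 + 8 = 23.
y-moment: 5·415 + 3·338 + 7·685 + 8·648 = 13068; centroid 13068/23 ≈ 568.17.
Difference: 568.17 − 391 ≈ 177.17.

≈ 177.2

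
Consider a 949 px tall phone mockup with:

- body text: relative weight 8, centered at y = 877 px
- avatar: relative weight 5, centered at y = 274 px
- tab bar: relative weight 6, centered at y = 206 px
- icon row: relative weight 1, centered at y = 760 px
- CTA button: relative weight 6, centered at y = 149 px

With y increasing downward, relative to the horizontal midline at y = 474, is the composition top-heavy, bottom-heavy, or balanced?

top-heavy

Total weight = 8 + 5 + 6 + 1 + 6 = 26.
y-moment: 8·877 + 5·274 + 6·206 + 1·760 + 6·149 = 11276; centroid 11276/26 ≈ 433.69.
433.7 vs midline 474 → top-heavy.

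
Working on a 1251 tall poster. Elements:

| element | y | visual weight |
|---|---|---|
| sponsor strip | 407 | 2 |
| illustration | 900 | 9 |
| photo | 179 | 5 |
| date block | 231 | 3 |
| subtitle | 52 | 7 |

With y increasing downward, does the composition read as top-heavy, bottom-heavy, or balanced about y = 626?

top-heavy

Total weight = 2 + 9 + 5 + 3 + 7 = 26.
Σw·y = 2·407 + 9·900 + 5·179 + 3·231 + 7·52 = 10866, so ȳ = 10866/26 ≈ 417.92.
Since 417.9 is above (smaller y than) 626, the composition reads top-heavy.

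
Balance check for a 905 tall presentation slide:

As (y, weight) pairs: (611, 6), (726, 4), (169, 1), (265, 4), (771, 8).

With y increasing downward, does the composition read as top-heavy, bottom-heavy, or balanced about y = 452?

bottom-heavy

Total weight = 6 + 4 + 1 + 4 + 8 = 23.
Σw·y = 6·611 + 4·726 + 1·169 + 4·265 + 8·771 = 13967, so ȳ = 13967/23 ≈ 607.26.
Since 607.3 is below (larger y than) 452, the composition reads bottom-heavy.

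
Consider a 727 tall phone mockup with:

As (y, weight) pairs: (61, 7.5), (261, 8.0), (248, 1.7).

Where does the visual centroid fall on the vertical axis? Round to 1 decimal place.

Σw = 7.5 + 8.0 + 1.7 = 17.2.
y-moment: 7.5·61 + 8.0·261 + 1.7·248 = 2967.1; centroid 2967.1/17.2 ≈ 172.51.

y ≈ 172.5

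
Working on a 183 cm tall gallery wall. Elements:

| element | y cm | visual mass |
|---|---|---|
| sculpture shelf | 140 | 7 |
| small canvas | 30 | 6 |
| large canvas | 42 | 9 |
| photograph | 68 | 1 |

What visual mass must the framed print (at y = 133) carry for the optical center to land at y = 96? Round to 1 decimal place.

w ≈ 16.3

Fixed elements: Σw = 7 + 6 + 9 + 1 = 23, Σw·y = 7·140 + 6·30 + 9·42 + 1·68 = 1606.
Balance at y = 96 requires (1606 + w·133) / (23 + w) = 96.
Solving: w = (96·23 − 1606) / (133 − 96) = 602 / 37 ≈ 16.27.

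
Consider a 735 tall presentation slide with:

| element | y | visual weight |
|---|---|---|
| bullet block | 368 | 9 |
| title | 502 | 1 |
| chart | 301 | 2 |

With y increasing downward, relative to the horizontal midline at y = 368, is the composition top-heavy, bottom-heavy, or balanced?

Total weight = 9 + 1 + 2 = 12.
y-moment: 9·368 + 1·502 + 2·301 = 4416; centroid 4416/12 ≈ 368.00.
368.00 = 368 exactly: balanced.

balanced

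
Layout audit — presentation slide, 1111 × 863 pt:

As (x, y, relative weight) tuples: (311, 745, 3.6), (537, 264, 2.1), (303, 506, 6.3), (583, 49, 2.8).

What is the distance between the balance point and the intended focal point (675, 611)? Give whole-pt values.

Weights sum to 3.6 + 2.1 + 6.3 + 2.8 = 14.8.
x-moment: 3.6·311 + 2.1·537 + 6.3·303 + 2.8·583 = 5788.6; centroid 5788.6/14.8 ≈ 391.12.
y-moment: 3.6·745 + 2.1·264 + 6.3·506 + 2.8·49 = 6561.4; centroid 6561.4/14.8 ≈ 443.34.
Relative to (675, 611): Δ = (-283.88, -167.66); |Δ| = √(-283.88² + -167.66²) ≈ 329.69.

≈ 330 pt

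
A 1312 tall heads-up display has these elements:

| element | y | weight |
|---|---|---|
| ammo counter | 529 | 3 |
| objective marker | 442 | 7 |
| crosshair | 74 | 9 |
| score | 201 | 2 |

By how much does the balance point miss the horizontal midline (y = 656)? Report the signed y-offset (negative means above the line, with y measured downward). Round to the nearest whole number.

≈ -382

Σw = 3 + 7 + 9 + 2 = 21.
Σw·y = 3·529 + 7·442 + 9·74 + 2·201 = 5749, so ȳ = 5749/21 ≈ 273.76.
Offset from y = 656: 273.76 − 656 ≈ -382.24.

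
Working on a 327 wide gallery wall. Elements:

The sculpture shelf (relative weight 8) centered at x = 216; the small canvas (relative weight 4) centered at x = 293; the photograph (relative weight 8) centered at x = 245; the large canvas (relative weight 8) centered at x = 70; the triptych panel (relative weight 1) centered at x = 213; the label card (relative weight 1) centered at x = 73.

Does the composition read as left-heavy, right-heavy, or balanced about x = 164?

Total weight = 8 + 4 + 8 + 8 + 1 + 1 = 30.
Σw·x = 5706; x̄ = 5706/30 ≈ 190.20.
Since 190.2 is right of 164, the composition reads right-heavy.

right-heavy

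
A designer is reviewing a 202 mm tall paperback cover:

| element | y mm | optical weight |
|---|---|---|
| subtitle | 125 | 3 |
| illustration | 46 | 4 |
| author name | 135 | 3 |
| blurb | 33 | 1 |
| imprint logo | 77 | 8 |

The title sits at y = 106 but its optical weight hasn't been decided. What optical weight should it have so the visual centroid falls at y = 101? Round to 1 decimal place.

Fixed elements: Σw = 3 + 4 + 3 + 1 + 8 = 19, Σw·y = 3·125 + 4·46 + 3·135 + 1·33 + 8·77 = 1613.
Balance at y = 101 requires (1613 + w·106) / (19 + w) = 101.
Solving: w = (101·19 − 1613) / (106 − 101) = 306 / 5 ≈ 61.20.

w ≈ 61.2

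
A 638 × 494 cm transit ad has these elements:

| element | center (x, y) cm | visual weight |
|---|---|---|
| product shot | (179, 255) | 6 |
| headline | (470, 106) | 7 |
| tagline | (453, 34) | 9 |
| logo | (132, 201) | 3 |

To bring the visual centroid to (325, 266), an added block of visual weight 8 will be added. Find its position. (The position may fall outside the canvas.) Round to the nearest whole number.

After adding the added block, total weight = 6 + 7 + 9 + 3 + 8 = 33.
x: target moment 33×325 = 10725; current 6·179 + 7·470 + 9·453 + 3·132 = 8837; the added block supplies 1888, so x = 1888/8 ≈ 236.00.
y: target moment 33×266 = 8778; current 6·255 + 7·106 + 9·34 + 3·201 = 3181; the added block supplies 5597, so y = 5597/8 ≈ 699.62.

(236, 700)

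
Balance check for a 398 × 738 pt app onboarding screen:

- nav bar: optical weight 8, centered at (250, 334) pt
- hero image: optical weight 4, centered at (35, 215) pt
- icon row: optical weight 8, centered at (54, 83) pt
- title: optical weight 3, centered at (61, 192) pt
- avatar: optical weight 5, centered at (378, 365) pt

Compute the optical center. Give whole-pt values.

Weights sum to 8 + 4 + 8 + 3 + 5 = 28.
x-moment: 8·250 + 4·35 + 8·54 + 3·61 + 5·378 = 4645; centroid 4645/28 ≈ 165.89.
y-moment: 8·334 + 4·215 + 8·83 + 3·192 + 5·365 = 6597; centroid 6597/28 ≈ 235.61.

(166, 236)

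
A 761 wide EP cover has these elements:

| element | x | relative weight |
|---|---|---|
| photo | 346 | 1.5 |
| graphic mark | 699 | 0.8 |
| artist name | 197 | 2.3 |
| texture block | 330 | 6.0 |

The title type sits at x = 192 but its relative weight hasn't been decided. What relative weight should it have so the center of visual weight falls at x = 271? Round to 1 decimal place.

w ≈ 8.1

Existing Σw = 10.6 (1.5 + 0.8 + 2.3 + 6.0); existing moment 1.5·346 + 0.8·699 + 2.3·197 + 6.0·330 = 3511.3.
Balance at x = 271 requires (3511.3 + w·192) / (10.6 + w) = 271.
So w = (271·10.6 − 3511.3)/(192 − 271) = -638.7/-79 ≈ 8.08.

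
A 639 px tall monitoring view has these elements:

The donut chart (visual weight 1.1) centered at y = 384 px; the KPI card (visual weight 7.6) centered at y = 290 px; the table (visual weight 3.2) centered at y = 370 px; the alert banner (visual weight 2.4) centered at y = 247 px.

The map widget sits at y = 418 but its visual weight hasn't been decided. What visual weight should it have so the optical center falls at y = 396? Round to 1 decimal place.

w ≈ 57.3

Known weights sum to 1.1 + 7.6 + 3.2 + 2.4 = 14.3; their moment is 1.1·384 + 7.6·290 + 3.2·370 + 2.4·247 = 4403.2.
Set Σw·y/Σw = 396: (4403.2 + 418w) = 396·(14.3 + w).
So w = (396·14.3 − 4403.2)/(418 − 396) = 1259.6/22 ≈ 57.25.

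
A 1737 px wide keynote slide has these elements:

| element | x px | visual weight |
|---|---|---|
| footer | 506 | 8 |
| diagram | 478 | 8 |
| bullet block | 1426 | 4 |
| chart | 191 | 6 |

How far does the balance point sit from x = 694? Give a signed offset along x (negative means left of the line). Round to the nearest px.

Total weight = 8 + 8 + 4 + 6 = 26.
x: (8·506 + 8·478 + 4·1426 + 6·191) / 26 = 14722 / 26 ≈ 566.23
Against x = 694, that's 566.23 − 694 = -127.77.

≈ -128 px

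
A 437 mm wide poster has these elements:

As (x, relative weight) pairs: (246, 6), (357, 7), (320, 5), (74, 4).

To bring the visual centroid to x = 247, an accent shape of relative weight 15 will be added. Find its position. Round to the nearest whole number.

With the accent shape, Σw becomes 6 + 7 + 5 + 4 + 15 = 37.
Along x: (5871 + 15·x) / 37 = 247 (existing moment 6·246 + 7·357 + 5·320 + 4·74 = 5871) ⇒ x = (9139 − 5871) / 15 ≈ 217.87.

x ≈ 218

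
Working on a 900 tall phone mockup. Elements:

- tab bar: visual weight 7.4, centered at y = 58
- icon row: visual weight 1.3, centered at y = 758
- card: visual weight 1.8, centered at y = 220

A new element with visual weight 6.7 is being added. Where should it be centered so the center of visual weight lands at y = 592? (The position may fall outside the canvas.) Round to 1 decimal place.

New total weight: (7.4 + 1.3 + 1.8) + 6.7 = 17.2.
Along y: (1810.6 + 6.7·y) / 17.2 = 592 (existing moment 7.4·58 + 1.3·758 + 1.8·220 = 1810.6) ⇒ y = (10182.4 − 1810.6) / 6.7 ≈ 1249.52.

y ≈ 1249.5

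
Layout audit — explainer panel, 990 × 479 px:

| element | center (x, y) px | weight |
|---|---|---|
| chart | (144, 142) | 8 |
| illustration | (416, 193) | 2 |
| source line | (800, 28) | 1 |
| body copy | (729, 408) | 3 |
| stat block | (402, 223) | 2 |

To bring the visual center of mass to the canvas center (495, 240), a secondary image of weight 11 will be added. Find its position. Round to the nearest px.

After adding the secondary image, total weight = 8 + 2 + 1 + 3 + 2 + 11 = 27.
Along x: (5775 + 11·x) / 27 = 495 (existing moment 8·144 + 2·416 + 1·800 + 3·729 + 2·402 = 5775) ⇒ x = (13365 − 5775) / 11 ≈ 690.00.
Along y: (3220 + 11·y) / 27 = 240 (existing moment 8·142 + 2·193 + 1·28 + 3·408 + 2·223 = 3220) ⇒ y = (6480 − 3220) / 11 ≈ 296.36.

(690, 296)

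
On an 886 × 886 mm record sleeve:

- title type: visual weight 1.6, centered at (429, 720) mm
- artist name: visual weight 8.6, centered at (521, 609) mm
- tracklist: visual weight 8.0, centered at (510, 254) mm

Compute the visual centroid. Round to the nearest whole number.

(508, 463)

Total weight = 1.6 + 8.6 + 8.0 = 18.2.
x-moment: 1.6·429 + 8.6·521 + 8.0·510 = 9247.0; centroid 9247.0/18.2 ≈ 508.08.
y-moment: 1.6·720 + 8.6·609 + 8.0·254 = 8421.4; centroid 8421.4/18.2 ≈ 462.71.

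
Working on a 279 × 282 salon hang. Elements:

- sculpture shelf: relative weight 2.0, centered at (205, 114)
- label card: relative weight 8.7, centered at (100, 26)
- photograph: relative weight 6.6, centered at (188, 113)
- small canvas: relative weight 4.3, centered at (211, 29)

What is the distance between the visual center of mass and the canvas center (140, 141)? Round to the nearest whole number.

≈ 82

Total weight = 2.0 + 8.7 + 6.6 + 4.3 = 21.6.
Σw·x = 2.0·205 + 8.7·100 + 6.6·188 + 4.3·211 = 3428.1, so x̄ = 3428.1/21.6 ≈ 158.71.
Σw·y = 2.0·114 + 8.7·26 + 6.6·113 + 4.3·29 = 1324.7, so ȳ = 1324.7/21.6 ≈ 61.33.
From (140, 141): dx = 18.71, dy = -79.67, so the distance is √(dx²+dy²) ≈ 81.84.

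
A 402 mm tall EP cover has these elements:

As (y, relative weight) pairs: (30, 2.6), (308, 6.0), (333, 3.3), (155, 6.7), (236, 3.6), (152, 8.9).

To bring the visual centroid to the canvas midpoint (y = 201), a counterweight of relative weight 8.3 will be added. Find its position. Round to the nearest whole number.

y ≈ 199

After adding the counterweight, total weight = 2.6 + 6.0 + 3.3 + 6.7 + 3.6 + 8.9 + 8.3 = 39.4.
Along y: (6265.8 + 8.3·y) / 39.4 = 201 (existing moment 2.6·30 + 6.0·308 + 3.3·333 + 6.7·155 + 3.6·236 + 8.9·152 = 6265.8) ⇒ y = (7919.4 − 6265.8) / 8.3 ≈ 199.23.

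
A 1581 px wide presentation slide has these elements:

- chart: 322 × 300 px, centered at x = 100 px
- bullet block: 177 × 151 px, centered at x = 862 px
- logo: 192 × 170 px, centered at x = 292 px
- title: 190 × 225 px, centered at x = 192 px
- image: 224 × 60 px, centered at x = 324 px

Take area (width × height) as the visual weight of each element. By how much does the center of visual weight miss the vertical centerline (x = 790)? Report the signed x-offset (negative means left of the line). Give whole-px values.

Taking area as weight: chart 322·300 = 96600, bullet block 177·151 = 26727, logo 192·170 = 32640, title 190·225 = 42750, image 224·60 = 13440. Sum 212157.
Σw·x = 96600·100 + 26727·862 + 32640·292 + 42750·192 + 13440·324 = 54792114, so x̄ = 54792114/212157 ≈ 258.26.
Offset from x = 790: 258.26 − 790 ≈ -531.74.

≈ -532 px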